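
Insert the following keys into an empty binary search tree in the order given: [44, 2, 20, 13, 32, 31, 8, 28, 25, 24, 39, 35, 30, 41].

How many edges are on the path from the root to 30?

6

44: root
2: left child of 44 (depth 1)
20: right child of 2 (depth 2)
13: left child of 20 (depth 3)
32: right child of 20 (depth 3)
31: left child of 32 (depth 4)
8: left child of 13 (depth 4)
28: left child of 31 (depth 5)
25: left child of 28 (depth 6)
24: left child of 25 (depth 7)
39: right child of 32 (depth 4)
35: left child of 39 (depth 5)
30: right child of 28 (depth 6)
41: right child of 39 (depth 5)

Path to 30: 44 → 2 → 20 → 32 → 31 → 28 → 30, which is 6 edges.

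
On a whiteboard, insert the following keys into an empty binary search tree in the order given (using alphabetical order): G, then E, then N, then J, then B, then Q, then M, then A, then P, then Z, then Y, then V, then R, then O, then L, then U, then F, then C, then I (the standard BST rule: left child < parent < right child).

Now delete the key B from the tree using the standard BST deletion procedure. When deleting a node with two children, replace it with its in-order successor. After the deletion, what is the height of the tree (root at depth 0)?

Insert G: tree is empty, so G becomes the root.
Insert E: E < G → go left. Place as left child of G.
Insert N: N > G → go right. Place as right child of G.
Insert J: J > G → go right; J < N → go left. Place as left child of N.
Insert B: B < G → go left; B < E → go left. Place as left child of E.
Insert Q: Q > G → go right; Q > N → go right. Place as right child of N.
Insert M: M > G → go right; M < N → go left; M > J → go right. Place as right child of J.
Insert A: A < G → go left; A < E → go left; A < B → go left. Place as left child of B.
Insert P: P > G → go right; P > N → go right; P < Q → go left. Place as left child of Q.
Insert Z: Z > G → go right; Z > N → go right; Z > Q → go right. Place as right child of Q.
Insert Y: Y > G → go right; Y > N → go right; Y > Q → go right; Y < Z → go left. Place as left child of Z.
Insert V: V > G → go right; V > N → go right; V > Q → go right; V < Z → go left; V < Y → go left. Place as left child of Y.
Insert R: R > G → go right; R > N → go right; R > Q → go right; R < Z → go left; R < Y → go left; R < V → go left. Place as left child of V.
Insert O: O > G → go right; O > N → go right; O < Q → go left; O < P → go left. Place as left child of P.
Insert L: L > G → go right; L < N → go left; L > J → go right; L < M → go left. Place as left child of M.
Insert U: U > G → go right; U > N → go right; U > Q → go right; U < Z → go left; U < Y → go left; U < V → go left; U > R → go right. Place as right child of R.
Insert F: F < G → go left; F > E → go right. Place as right child of E.
Insert C: C < G → go left; C < E → go left; C > B → go right. Place as right child of B.
Insert I: I > G → go right; I < N → go left; I < J → go left. Place as left child of J.

Delete B (two children — replace with in-order successor).
After deletion, deepest node is U at depth 7.

7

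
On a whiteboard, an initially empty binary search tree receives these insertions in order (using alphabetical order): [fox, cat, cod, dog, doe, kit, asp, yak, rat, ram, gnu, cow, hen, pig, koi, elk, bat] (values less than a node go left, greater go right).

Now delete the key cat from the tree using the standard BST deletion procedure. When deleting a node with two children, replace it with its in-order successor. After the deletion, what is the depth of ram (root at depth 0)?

fox: root
cat: left child of fox (depth 1)
cod: right child of cat (depth 2)
dog: right child of cod (depth 3)
doe: left child of dog (depth 4)
kit: right child of fox (depth 1)
asp: left child of cat (depth 2)
yak: right child of kit (depth 2)
rat: left child of yak (depth 3)
ram: left child of rat (depth 4)
gnu: left child of kit (depth 2)
cow: left child of doe (depth 5)
hen: right child of gnu (depth 3)
pig: left child of ram (depth 5)
koi: left child of pig (depth 6)
elk: right child of dog (depth 4)
bat: right child of asp (depth 3)

Delete cat (two children — replace with in-order successor).
After deletion, path to ram: fox → kit → yak → rat → ram.

4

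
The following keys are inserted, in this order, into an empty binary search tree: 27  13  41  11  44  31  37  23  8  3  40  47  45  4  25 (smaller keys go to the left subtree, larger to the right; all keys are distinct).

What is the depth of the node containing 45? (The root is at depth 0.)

4

27: root
13: left child of 27 (depth 1)
41: right child of 27 (depth 1)
11: left child of 13 (depth 2)
44: right child of 41 (depth 2)
31: left child of 41 (depth 2)
37: right child of 31 (depth 3)
23: right child of 13 (depth 2)
8: left child of 11 (depth 3)
3: left child of 8 (depth 4)
40: right child of 37 (depth 4)
47: right child of 44 (depth 3)
45: left child of 47 (depth 4)
4: right child of 3 (depth 5)
25: right child of 23 (depth 3)

Path to 45: 27 → 41 → 44 → 47 → 45, which is 4 edges.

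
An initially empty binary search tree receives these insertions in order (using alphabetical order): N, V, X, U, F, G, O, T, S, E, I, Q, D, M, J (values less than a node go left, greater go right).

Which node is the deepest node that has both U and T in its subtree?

Resulting structure (node: left, right):
  N: L=F, R=V
  V: L=U, R=X
  X: L=–, R=–
  U: L=O, R=–
  F: L=E, R=G
  G: L=–, R=I
  O: L=–, R=T
  T: L=S, R=–
  S: L=Q, R=–
  E: L=D, R=–
  I: L=–, R=M
  Q: L=–, R=–
  D: L=–, R=–
  M: L=J, R=–
  J: L=–, R=–

Path to U: N → V → U
Path to T: N → V → U → O → T
U lies on both paths and is an ancestor of the other node.

U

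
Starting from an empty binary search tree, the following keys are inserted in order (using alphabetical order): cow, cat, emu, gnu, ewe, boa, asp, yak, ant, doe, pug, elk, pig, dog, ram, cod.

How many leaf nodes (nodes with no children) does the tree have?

6

Resulting structure (node: left, right):
  cow: L=cat, R=emu
  cat: L=boa, R=cod
  emu: L=doe, R=gnu
  gnu: L=ewe, R=yak
  ewe: L=–, R=–
  boa: L=asp, R=–
  asp: L=ant, R=–
  yak: L=pug, R=–
  ant: L=–, R=–
  doe: L=–, R=elk
  pug: L=pig, R=ram
  elk: L=dog, R=–
  pig: L=–, R=–
  dog: L=–, R=–
  ram: L=–, R=–
  cod: L=–, R=–

Leaves: ant, cod, dog, ewe, pig, ram — 6 in total.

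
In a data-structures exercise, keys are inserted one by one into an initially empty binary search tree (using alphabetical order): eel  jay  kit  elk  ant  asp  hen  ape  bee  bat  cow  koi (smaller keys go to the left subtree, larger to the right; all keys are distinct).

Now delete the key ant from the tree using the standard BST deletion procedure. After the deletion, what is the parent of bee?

asp

Insert eel: tree is empty, so eel becomes the root.
Insert jay: jay > eel → go right. Place as right child of eel.
Insert kit: kit > eel → go right; kit > jay → go right. Place as right child of jay.
Insert elk: elk > eel → go right; elk < jay → go left. Place as left child of jay.
Insert ant: ant < eel → go left. Place as left child of eel.
Insert asp: asp < eel → go left; asp > ant → go right. Place as right child of ant.
Insert hen: hen > eel → go right; hen < jay → go left; hen > elk → go right. Place as right child of elk.
Insert ape: ape < eel → go left; ape > ant → go right; ape < asp → go left. Place as left child of asp.
Insert bee: bee < eel → go left; bee > ant → go right; bee > asp → go right. Place as right child of asp.
Insert bat: bat < eel → go left; bat > ant → go right; bat > asp → go right; bat < bee → go left. Place as left child of bee.
Insert cow: cow < eel → go left; cow > ant → go right; cow > asp → go right; cow > bee → go right. Place as right child of bee.
Insert koi: koi > eel → go right; koi > jay → go right; koi > kit → go right. Place as right child of kit.

Delete ant (at most one child — splice it out).
After deletion, bee's parent is asp.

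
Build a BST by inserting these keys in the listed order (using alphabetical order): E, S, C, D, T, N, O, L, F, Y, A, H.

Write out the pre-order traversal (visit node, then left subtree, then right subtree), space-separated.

Insert E: tree is empty, so E becomes the root.
Insert S: S > E → go right. Place as right child of E.
Insert C: C < E → go left. Place as left child of E.
Insert D: D < E → go left; D > C → go right. Place as right child of C.
Insert T: T > E → go right; T > S → go right. Place as right child of S.
Insert N: N > E → go right; N < S → go left. Place as left child of S.
Insert O: O > E → go right; O < S → go left; O > N → go right. Place as right child of N.
Insert L: L > E → go right; L < S → go left; L < N → go left. Place as left child of N.
Insert F: F > E → go right; F < S → go left; F < N → go left; F < L → go left. Place as left child of L.
Insert Y: Y > E → go right; Y > S → go right; Y > T → go right. Place as right child of T.
Insert A: A < E → go left; A < C → go left. Place as left child of C.
Insert H: H > E → go right; H < S → go left; H < N → go left; H < L → go left; H > F → go right. Place as right child of F.

E C A D S N L F H O T Y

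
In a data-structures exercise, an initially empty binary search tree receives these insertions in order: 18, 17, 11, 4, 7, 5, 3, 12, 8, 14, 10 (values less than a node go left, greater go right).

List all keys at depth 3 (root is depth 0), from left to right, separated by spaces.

4 12

18: root
17: left child of 18 (depth 1)
11: left child of 17 (depth 2)
4: left child of 11 (depth 3)
7: right child of 4 (depth 4)
5: left child of 7 (depth 5)
3: left child of 4 (depth 4)
12: right child of 11 (depth 3)
8: right child of 7 (depth 5)
14: right child of 12 (depth 4)
10: right child of 8 (depth 6)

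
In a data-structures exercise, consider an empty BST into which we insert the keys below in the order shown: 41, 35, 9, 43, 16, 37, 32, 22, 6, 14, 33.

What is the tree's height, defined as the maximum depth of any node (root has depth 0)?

5

Insert 41: tree is empty, so 41 becomes the root.
Insert 35: 35 < 41 → go left. Place as left child of 41.
Insert 9: 9 < 41 → go left; 9 < 35 → go left. Place as left child of 35.
Insert 43: 43 > 41 → go right. Place as right child of 41.
Insert 16: 16 < 41 → go left; 16 < 35 → go left; 16 > 9 → go right. Place as right child of 9.
Insert 37: 37 < 41 → go left; 37 > 35 → go right. Place as right child of 35.
Insert 32: 32 < 41 → go left; 32 < 35 → go left; 32 > 9 → go right; 32 > 16 → go right. Place as right child of 16.
Insert 22: 22 < 41 → go left; 22 < 35 → go left; 22 > 9 → go right; 22 > 16 → go right; 22 < 32 → go left. Place as left child of 32.
Insert 6: 6 < 41 → go left; 6 < 35 → go left; 6 < 9 → go left. Place as left child of 9.
Insert 14: 14 < 41 → go left; 14 < 35 → go left; 14 > 9 → go right; 14 < 16 → go left. Place as left child of 16.
Insert 33: 33 < 41 → go left; 33 < 35 → go left; 33 > 9 → go right; 33 > 16 → go right; 33 > 32 → go right. Place as right child of 32.

The deepest node is 22 at depth 5.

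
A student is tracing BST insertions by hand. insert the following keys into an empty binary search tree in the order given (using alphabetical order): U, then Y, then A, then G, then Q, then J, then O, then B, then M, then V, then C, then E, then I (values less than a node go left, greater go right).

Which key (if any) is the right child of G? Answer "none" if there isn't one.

Q

Resulting structure (node: left, right):
  U: L=A, R=Y
  Y: L=V, R=–
  A: L=–, R=G
  G: L=B, R=Q
  Q: L=J, R=–
  J: L=I, R=O
  O: L=M, R=–
  B: L=–, R=C
  M: L=–, R=–
  V: L=–, R=–
  C: L=–, R=E
  E: L=–, R=–
  I: L=–, R=–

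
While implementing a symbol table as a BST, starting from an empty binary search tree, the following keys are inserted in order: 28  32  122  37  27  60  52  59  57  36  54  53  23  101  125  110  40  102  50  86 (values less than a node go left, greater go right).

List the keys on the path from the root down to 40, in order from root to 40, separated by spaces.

28: root
32: right child of 28 (depth 1)
122: right child of 32 (depth 2)
37: left child of 122 (depth 3)
27: left child of 28 (depth 1)
60: right child of 37 (depth 4)
52: left child of 60 (depth 5)
59: right child of 52 (depth 6)
57: left child of 59 (depth 7)
36: left child of 37 (depth 4)
54: left child of 57 (depth 8)
53: left child of 54 (depth 9)
23: left child of 27 (depth 2)
101: right child of 60 (depth 5)
125: right child of 122 (depth 3)
110: right child of 101 (depth 6)
40: left child of 52 (depth 6)
102: left child of 110 (depth 7)
50: right child of 40 (depth 7)
86: left child of 101 (depth 6)

28 32 122 37 60 52 40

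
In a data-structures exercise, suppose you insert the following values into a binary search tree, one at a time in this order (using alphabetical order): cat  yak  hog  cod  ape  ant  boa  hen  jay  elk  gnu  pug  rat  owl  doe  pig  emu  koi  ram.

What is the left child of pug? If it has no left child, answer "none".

owl

cat: root
yak: right child of cat (depth 1)
hog: left child of yak (depth 2)
cod: left child of hog (depth 3)
ape: left child of cat (depth 1)
ant: left child of ape (depth 2)
boa: right child of ape (depth 2)
hen: right child of cod (depth 4)
jay: right child of hog (depth 3)
elk: left child of hen (depth 5)
gnu: right child of elk (depth 6)
pug: right child of jay (depth 4)
rat: right child of pug (depth 5)
owl: left child of pug (depth 5)
doe: left child of elk (depth 6)
pig: right child of owl (depth 6)
emu: left child of gnu (depth 7)
koi: left child of owl (depth 6)
ram: left child of rat (depth 6)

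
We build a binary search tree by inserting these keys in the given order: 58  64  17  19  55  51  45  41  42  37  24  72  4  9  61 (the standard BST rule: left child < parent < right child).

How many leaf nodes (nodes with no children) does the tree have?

5

58: root
64: right child of 58 (depth 1)
17: left child of 58 (depth 1)
19: right child of 17 (depth 2)
55: right child of 19 (depth 3)
51: left child of 55 (depth 4)
45: left child of 51 (depth 5)
41: left child of 45 (depth 6)
42: right child of 41 (depth 7)
37: left child of 41 (depth 7)
24: left child of 37 (depth 8)
72: right child of 64 (depth 2)
4: left child of 17 (depth 2)
9: right child of 4 (depth 3)
61: left child of 64 (depth 2)

Leaves: 9, 24, 42, 61, 72 — 5 in total.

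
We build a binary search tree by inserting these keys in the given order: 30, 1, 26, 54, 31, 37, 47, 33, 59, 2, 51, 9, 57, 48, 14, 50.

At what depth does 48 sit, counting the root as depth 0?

30: root
1: left child of 30 (depth 1)
26: right child of 1 (depth 2)
54: right child of 30 (depth 1)
31: left child of 54 (depth 2)
37: right child of 31 (depth 3)
47: right child of 37 (depth 4)
33: left child of 37 (depth 4)
59: right child of 54 (depth 2)
2: left child of 26 (depth 3)
51: right child of 47 (depth 5)
9: right child of 2 (depth 4)
57: left child of 59 (depth 3)
48: left child of 51 (depth 6)
14: right child of 9 (depth 5)
50: right child of 48 (depth 7)

Path to 48: 30 → 54 → 31 → 37 → 47 → 51 → 48, which is 6 edges.

6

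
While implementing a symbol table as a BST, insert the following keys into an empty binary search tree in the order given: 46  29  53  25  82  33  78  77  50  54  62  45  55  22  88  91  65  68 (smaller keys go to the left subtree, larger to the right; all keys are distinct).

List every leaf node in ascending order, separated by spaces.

46: root
29: left child of 46 (depth 1)
53: right child of 46 (depth 1)
25: left child of 29 (depth 2)
82: right child of 53 (depth 2)
33: right child of 29 (depth 2)
78: left child of 82 (depth 3)
77: left child of 78 (depth 4)
50: left child of 53 (depth 2)
54: left child of 77 (depth 5)
62: right child of 54 (depth 6)
45: right child of 33 (depth 3)
55: left child of 62 (depth 7)
22: left child of 25 (depth 3)
88: right child of 82 (depth 3)
91: right child of 88 (depth 4)
65: right child of 62 (depth 7)
68: right child of 65 (depth 8)

22 45 50 55 68 91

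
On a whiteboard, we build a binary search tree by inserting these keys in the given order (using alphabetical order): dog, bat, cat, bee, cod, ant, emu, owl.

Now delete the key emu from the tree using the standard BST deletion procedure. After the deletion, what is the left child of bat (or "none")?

ant

Resulting structure (node: left, right):
  dog: L=bat, R=emu
  bat: L=ant, R=cat
  cat: L=bee, R=cod
  bee: L=–, R=–
  cod: L=–, R=–
  ant: L=–, R=–
  emu: L=–, R=owl
  owl: L=–, R=–

Delete emu (at most one child — splice it out).
After deletion, bat's left child: ant.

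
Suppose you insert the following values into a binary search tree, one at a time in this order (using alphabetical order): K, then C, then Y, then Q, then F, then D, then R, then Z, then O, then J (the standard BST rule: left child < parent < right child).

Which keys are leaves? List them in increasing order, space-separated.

Resulting structure (node: left, right):
  K: L=C, R=Y
  C: L=–, R=F
  Y: L=Q, R=Z
  Q: L=O, R=R
  F: L=D, R=J
  D: L=–, R=–
  R: L=–, R=–
  Z: L=–, R=–
  O: L=–, R=–
  J: L=–, R=–

D J O R Z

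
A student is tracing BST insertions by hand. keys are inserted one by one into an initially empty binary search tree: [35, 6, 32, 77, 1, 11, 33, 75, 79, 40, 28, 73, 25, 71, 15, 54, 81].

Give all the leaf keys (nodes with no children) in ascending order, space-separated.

1 15 33 54 81

35: root
6: left child of 35 (depth 1)
32: right child of 6 (depth 2)
77: right child of 35 (depth 1)
1: left child of 6 (depth 2)
11: left child of 32 (depth 3)
33: right child of 32 (depth 3)
75: left child of 77 (depth 2)
79: right child of 77 (depth 2)
40: left child of 75 (depth 3)
28: right child of 11 (depth 4)
73: right child of 40 (depth 4)
25: left child of 28 (depth 5)
71: left child of 73 (depth 5)
15: left child of 25 (depth 6)
54: left child of 71 (depth 6)
81: right child of 79 (depth 3)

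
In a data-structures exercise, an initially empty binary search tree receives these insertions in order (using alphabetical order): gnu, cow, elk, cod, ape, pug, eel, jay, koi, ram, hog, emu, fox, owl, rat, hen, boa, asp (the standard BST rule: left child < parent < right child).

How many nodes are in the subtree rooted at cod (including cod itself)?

Resulting structure (node: left, right):
  gnu: L=cow, R=pug
  cow: L=cod, R=elk
  elk: L=eel, R=emu
  cod: L=ape, R=–
  ape: L=–, R=boa
  pug: L=jay, R=ram
  eel: L=–, R=–
  jay: L=hog, R=koi
  koi: L=–, R=owl
  ram: L=–, R=rat
  hog: L=hen, R=–
  emu: L=–, R=fox
  fox: L=–, R=–
  owl: L=–, R=–
  rat: L=–, R=–
  hen: L=–, R=–
  boa: L=asp, R=–
  asp: L=–, R=–

Subtree rooted at cod contains: cod, ape, boa, asp — 4 nodes.

4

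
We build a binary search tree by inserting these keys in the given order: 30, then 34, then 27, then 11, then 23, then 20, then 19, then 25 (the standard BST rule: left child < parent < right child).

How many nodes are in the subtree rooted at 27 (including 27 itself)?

6

30: root
34: right child of 30 (depth 1)
27: left child of 30 (depth 1)
11: left child of 27 (depth 2)
23: right child of 11 (depth 3)
20: left child of 23 (depth 4)
19: left child of 20 (depth 5)
25: right child of 23 (depth 4)

Subtree rooted at 27 contains: 27, 11, 23, 20, 19, 25 — 6 nodes.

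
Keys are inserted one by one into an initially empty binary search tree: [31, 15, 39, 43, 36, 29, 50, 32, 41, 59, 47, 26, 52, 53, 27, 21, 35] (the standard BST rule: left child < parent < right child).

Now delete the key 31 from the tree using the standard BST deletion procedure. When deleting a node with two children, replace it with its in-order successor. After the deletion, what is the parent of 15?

Insert 31: tree is empty, so 31 becomes the root.
Insert 15: 15 < 31 → go left. Place as left child of 31.
Insert 39: 39 > 31 → go right. Place as right child of 31.
Insert 43: 43 > 31 → go right; 43 > 39 → go right. Place as right child of 39.
Insert 36: 36 > 31 → go right; 36 < 39 → go left. Place as left child of 39.
Insert 29: 29 < 31 → go left; 29 > 15 → go right. Place as right child of 15.
Insert 50: 50 > 31 → go right; 50 > 39 → go right; 50 > 43 → go right. Place as right child of 43.
Insert 32: 32 > 31 → go right; 32 < 39 → go left; 32 < 36 → go left. Place as left child of 36.
Insert 41: 41 > 31 → go right; 41 > 39 → go right; 41 < 43 → go left. Place as left child of 43.
Insert 59: 59 > 31 → go right; 59 > 39 → go right; 59 > 43 → go right; 59 > 50 → go right. Place as right child of 50.
Insert 47: 47 > 31 → go right; 47 > 39 → go right; 47 > 43 → go right; 47 < 50 → go left. Place as left child of 50.
Insert 26: 26 < 31 → go left; 26 > 15 → go right; 26 < 29 → go left. Place as left child of 29.
Insert 52: 52 > 31 → go right; 52 > 39 → go right; 52 > 43 → go right; 52 > 50 → go right; 52 < 59 → go left. Place as left child of 59.
Insert 53: 53 > 31 → go right; 53 > 39 → go right; 53 > 43 → go right; 53 > 50 → go right; 53 < 59 → go left; 53 > 52 → go right. Place as right child of 52.
Insert 27: 27 < 31 → go left; 27 > 15 → go right; 27 < 29 → go left; 27 > 26 → go right. Place as right child of 26.
Insert 21: 21 < 31 → go left; 21 > 15 → go right; 21 < 29 → go left; 21 < 26 → go left. Place as left child of 26.
Insert 35: 35 > 31 → go right; 35 < 39 → go left; 35 < 36 → go left; 35 > 32 → go right. Place as right child of 32.

Delete 31 (two children — replace with in-order successor).
After deletion, 15's parent is 32.

32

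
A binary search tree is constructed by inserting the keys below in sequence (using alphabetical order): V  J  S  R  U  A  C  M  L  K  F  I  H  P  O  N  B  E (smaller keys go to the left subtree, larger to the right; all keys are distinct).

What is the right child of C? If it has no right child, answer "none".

Insert V: tree is empty, so V becomes the root.
Insert J: J < V → go left. Place as left child of V.
Insert S: S < V → go left; S > J → go right. Place as right child of J.
Insert R: R < V → go left; R > J → go right; R < S → go left. Place as left child of S.
Insert U: U < V → go left; U > J → go right; U > S → go right. Place as right child of S.
Insert A: A < V → go left; A < J → go left. Place as left child of J.
Insert C: C < V → go left; C < J → go left; C > A → go right. Place as right child of A.
Insert M: M < V → go left; M > J → go right; M < S → go left; M < R → go left. Place as left child of R.
Insert L: L < V → go left; L > J → go right; L < S → go left; L < R → go left; L < M → go left. Place as left child of M.
Insert K: K < V → go left; K > J → go right; K < S → go left; K < R → go left; K < M → go left; K < L → go left. Place as left child of L.
Insert F: F < V → go left; F < J → go left; F > A → go right; F > C → go right. Place as right child of C.
Insert I: I < V → go left; I < J → go left; I > A → go right; I > C → go right; I > F → go right. Place as right child of F.
Insert H: H < V → go left; H < J → go left; H > A → go right; H > C → go right; H > F → go right; H < I → go left. Place as left child of I.
Insert P: P < V → go left; P > J → go right; P < S → go left; P < R → go left; P > M → go right. Place as right child of M.
Insert O: O < V → go left; O > J → go right; O < S → go left; O < R → go left; O > M → go right; O < P → go left. Place as left child of P.
Insert N: N < V → go left; N > J → go right; N < S → go left; N < R → go left; N > M → go right; N < P → go left; N < O → go left. Place as left child of O.
Insert B: B < V → go left; B < J → go left; B > A → go right; B < C → go left. Place as left child of C.
Insert E: E < V → go left; E < J → go left; E > A → go right; E > C → go right; E < F → go left. Place as left child of F.

F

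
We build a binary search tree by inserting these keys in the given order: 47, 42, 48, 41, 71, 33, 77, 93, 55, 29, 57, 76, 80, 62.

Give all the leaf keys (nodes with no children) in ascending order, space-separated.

47: root
42: left child of 47 (depth 1)
48: right child of 47 (depth 1)
41: left child of 42 (depth 2)
71: right child of 48 (depth 2)
33: left child of 41 (depth 3)
77: right child of 71 (depth 3)
93: right child of 77 (depth 4)
55: left child of 71 (depth 3)
29: left child of 33 (depth 4)
57: right child of 55 (depth 4)
76: left child of 77 (depth 4)
80: left child of 93 (depth 5)
62: right child of 57 (depth 5)

29 62 76 80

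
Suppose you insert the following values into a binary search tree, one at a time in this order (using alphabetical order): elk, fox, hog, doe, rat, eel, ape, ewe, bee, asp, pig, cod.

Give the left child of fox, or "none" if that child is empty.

Insert elk: tree is empty, so elk becomes the root.
Insert fox: fox > elk → go right. Place as right child of elk.
Insert hog: hog > elk → go right; hog > fox → go right. Place as right child of fox.
Insert doe: doe < elk → go left. Place as left child of elk.
Insert rat: rat > elk → go right; rat > fox → go right; rat > hog → go right. Place as right child of hog.
Insert eel: eel < elk → go left; eel > doe → go right. Place as right child of doe.
Insert ape: ape < elk → go left; ape < doe → go left. Place as left child of doe.
Insert ewe: ewe > elk → go right; ewe < fox → go left. Place as left child of fox.
Insert bee: bee < elk → go left; bee < doe → go left; bee > ape → go right. Place as right child of ape.
Insert asp: asp < elk → go left; asp < doe → go left; asp > ape → go right; asp < bee → go left. Place as left child of bee.
Insert pig: pig > elk → go right; pig > fox → go right; pig > hog → go right; pig < rat → go left. Place as left child of rat.
Insert cod: cod < elk → go left; cod < doe → go left; cod > ape → go right; cod > bee → go right. Place as right child of bee.

ewe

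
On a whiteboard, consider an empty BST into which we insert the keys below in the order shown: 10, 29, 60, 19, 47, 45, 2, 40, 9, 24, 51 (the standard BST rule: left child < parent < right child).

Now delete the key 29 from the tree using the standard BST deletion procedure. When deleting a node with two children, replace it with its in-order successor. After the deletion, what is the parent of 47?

60

10: root
29: right child of 10 (depth 1)
60: right child of 29 (depth 2)
19: left child of 29 (depth 2)
47: left child of 60 (depth 3)
45: left child of 47 (depth 4)
2: left child of 10 (depth 1)
40: left child of 45 (depth 5)
9: right child of 2 (depth 2)
24: right child of 19 (depth 3)
51: right child of 47 (depth 4)

Delete 29 (two children — replace with in-order successor).
After deletion, 47's parent is 60.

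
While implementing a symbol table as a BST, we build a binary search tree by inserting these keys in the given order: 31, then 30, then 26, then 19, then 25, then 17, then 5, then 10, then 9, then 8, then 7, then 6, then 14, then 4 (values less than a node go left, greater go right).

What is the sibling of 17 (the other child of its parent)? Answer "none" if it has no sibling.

31: root
30: left child of 31 (depth 1)
26: left child of 30 (depth 2)
19: left child of 26 (depth 3)
25: right child of 19 (depth 4)
17: left child of 19 (depth 4)
5: left child of 17 (depth 5)
10: right child of 5 (depth 6)
9: left child of 10 (depth 7)
8: left child of 9 (depth 8)
7: left child of 8 (depth 9)
6: left child of 7 (depth 10)
14: right child of 10 (depth 7)
4: left child of 5 (depth 6)

17's parent is 19; the other child of 19 is 25.

25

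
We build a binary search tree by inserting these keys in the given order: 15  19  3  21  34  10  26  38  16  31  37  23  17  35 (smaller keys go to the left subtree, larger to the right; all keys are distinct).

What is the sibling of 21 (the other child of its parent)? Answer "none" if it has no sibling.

16

Resulting structure (node: left, right):
  15: L=3, R=19
  19: L=16, R=21
  3: L=–, R=10
  21: L=–, R=34
  34: L=26, R=38
  10: L=–, R=–
  26: L=23, R=31
  38: L=37, R=–
  16: L=–, R=17
  31: L=–, R=–
  37: L=35, R=–
  23: L=–, R=–
  17: L=–, R=–
  35: L=–, R=–

21's parent is 19; the other child of 19 is 16.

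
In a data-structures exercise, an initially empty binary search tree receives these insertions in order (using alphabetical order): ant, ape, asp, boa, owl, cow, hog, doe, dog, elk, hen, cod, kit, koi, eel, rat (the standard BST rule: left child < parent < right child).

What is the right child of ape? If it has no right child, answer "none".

ant: root
ape: right child of ant (depth 1)
asp: right child of ape (depth 2)
boa: right child of asp (depth 3)
owl: right child of boa (depth 4)
cow: left child of owl (depth 5)
hog: right child of cow (depth 6)
doe: left child of hog (depth 7)
dog: right child of doe (depth 8)
elk: right child of dog (depth 9)
hen: right child of elk (depth 10)
cod: left child of cow (depth 6)
kit: right child of hog (depth 7)
koi: right child of kit (depth 8)
eel: left child of elk (depth 10)
rat: right child of owl (depth 5)

asp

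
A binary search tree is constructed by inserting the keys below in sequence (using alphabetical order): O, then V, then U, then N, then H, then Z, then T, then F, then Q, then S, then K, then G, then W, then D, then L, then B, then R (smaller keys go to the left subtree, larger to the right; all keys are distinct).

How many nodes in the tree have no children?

Insert O: tree is empty, so O becomes the root.
Insert V: V > O → go right. Place as right child of O.
Insert U: U > O → go right; U < V → go left. Place as left child of V.
Insert N: N < O → go left. Place as left child of O.
Insert H: H < O → go left; H < N → go left. Place as left child of N.
Insert Z: Z > O → go right; Z > V → go right. Place as right child of V.
Insert T: T > O → go right; T < V → go left; T < U → go left. Place as left child of U.
Insert F: F < O → go left; F < N → go left; F < H → go left. Place as left child of H.
Insert Q: Q > O → go right; Q < V → go left; Q < U → go left; Q < T → go left. Place as left child of T.
Insert S: S > O → go right; S < V → go left; S < U → go left; S < T → go left; S > Q → go right. Place as right child of Q.
Insert K: K < O → go left; K < N → go left; K > H → go right. Place as right child of H.
Insert G: G < O → go left; G < N → go left; G < H → go left; G > F → go right. Place as right child of F.
Insert W: W > O → go right; W > V → go right; W < Z → go left. Place as left child of Z.
Insert D: D < O → go left; D < N → go left; D < H → go left; D < F → go left. Place as left child of F.
Insert L: L < O → go left; L < N → go left; L > H → go right; L > K → go right. Place as right child of K.
Insert B: B < O → go left; B < N → go left; B < H → go left; B < F → go left; B < D → go left. Place as left child of D.
Insert R: R > O → go right; R < V → go left; R < U → go left; R < T → go left; R > Q → go right; R < S → go left. Place as left child of S.

Leaves: B, G, L, R, W — 5 in total.

5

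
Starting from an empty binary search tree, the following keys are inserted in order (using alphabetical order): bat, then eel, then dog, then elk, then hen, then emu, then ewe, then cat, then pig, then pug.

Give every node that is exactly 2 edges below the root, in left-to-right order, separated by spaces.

bat: root
eel: right child of bat (depth 1)
dog: left child of eel (depth 2)
elk: right child of eel (depth 2)
hen: right child of elk (depth 3)
emu: left child of hen (depth 4)
ewe: right child of emu (depth 5)
cat: left child of dog (depth 3)
pig: right child of hen (depth 4)
pug: right child of pig (depth 5)

dog elk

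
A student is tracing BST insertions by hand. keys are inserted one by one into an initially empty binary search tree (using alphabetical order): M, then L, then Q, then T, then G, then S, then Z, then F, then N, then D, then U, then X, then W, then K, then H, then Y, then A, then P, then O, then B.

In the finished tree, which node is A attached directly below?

Insert M: tree is empty, so M becomes the root.
Insert L: L < M → go left. Place as left child of M.
Insert Q: Q > M → go right. Place as right child of M.
Insert T: T > M → go right; T > Q → go right. Place as right child of Q.
Insert G: G < M → go left; G < L → go left. Place as left child of L.
Insert S: S > M → go right; S > Q → go right; S < T → go left. Place as left child of T.
Insert Z: Z > M → go right; Z > Q → go right; Z > T → go right. Place as right child of T.
Insert F: F < M → go left; F < L → go left; F < G → go left. Place as left child of G.
Insert N: N > M → go right; N < Q → go left. Place as left child of Q.
Insert D: D < M → go left; D < L → go left; D < G → go left; D < F → go left. Place as left child of F.
Insert U: U > M → go right; U > Q → go right; U > T → go right; U < Z → go left. Place as left child of Z.
Insert X: X > M → go right; X > Q → go right; X > T → go right; X < Z → go left; X > U → go right. Place as right child of U.
Insert W: W > M → go right; W > Q → go right; W > T → go right; W < Z → go left; W > U → go right; W < X → go left. Place as left child of X.
Insert K: K < M → go left; K < L → go left; K > G → go right. Place as right child of G.
Insert H: H < M → go left; H < L → go left; H > G → go right; H < K → go left. Place as left child of K.
Insert Y: Y > M → go right; Y > Q → go right; Y > T → go right; Y < Z → go left; Y > U → go right; Y > X → go right. Place as right child of X.
Insert A: A < M → go left; A < L → go left; A < G → go left; A < F → go left; A < D → go left. Place as left child of D.
Insert P: P > M → go right; P < Q → go left; P > N → go right. Place as right child of N.
Insert O: O > M → go right; O < Q → go left; O > N → go right; O < P → go left. Place as left child of P.
Insert B: B < M → go left; B < L → go left; B < G → go left; B < F → go left; B < D → go left; B > A → go right. Place as right child of A.

D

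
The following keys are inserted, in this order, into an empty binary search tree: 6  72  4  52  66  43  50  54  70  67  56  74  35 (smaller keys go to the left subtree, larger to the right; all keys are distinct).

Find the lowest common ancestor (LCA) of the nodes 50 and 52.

Resulting structure (node: left, right):
  6: L=4, R=72
  72: L=52, R=74
  4: L=–, R=–
  52: L=43, R=66
  66: L=54, R=70
  43: L=35, R=50
  50: L=–, R=–
  54: L=–, R=56
  70: L=67, R=–
  67: L=–, R=–
  56: L=–, R=–
  74: L=–, R=–
  35: L=–, R=–

Path to 50: 6 → 72 → 52 → 43 → 50
Path to 52: 6 → 72 → 52
52 lies on both paths and is an ancestor of the other node.

52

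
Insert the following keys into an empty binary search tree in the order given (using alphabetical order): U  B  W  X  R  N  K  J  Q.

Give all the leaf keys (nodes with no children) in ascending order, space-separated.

J Q X

Resulting structure (node: left, right):
  U: L=B, R=W
  B: L=–, R=R
  W: L=–, R=X
  X: L=–, R=–
  R: L=N, R=–
  N: L=K, R=Q
  K: L=J, R=–
  J: L=–, R=–
  Q: L=–, R=–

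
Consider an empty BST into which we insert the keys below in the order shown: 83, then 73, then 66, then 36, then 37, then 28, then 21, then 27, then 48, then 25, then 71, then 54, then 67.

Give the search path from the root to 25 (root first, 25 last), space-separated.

83 73 66 36 28 21 27 25

Resulting structure (node: left, right):
  83: L=73, R=–
  73: L=66, R=–
  66: L=36, R=71
  36: L=28, R=37
  37: L=–, R=48
  28: L=21, R=–
  21: L=–, R=27
  27: L=25, R=–
  48: L=–, R=54
  25: L=–, R=–
  71: L=67, R=–
  54: L=–, R=–
  67: L=–, R=–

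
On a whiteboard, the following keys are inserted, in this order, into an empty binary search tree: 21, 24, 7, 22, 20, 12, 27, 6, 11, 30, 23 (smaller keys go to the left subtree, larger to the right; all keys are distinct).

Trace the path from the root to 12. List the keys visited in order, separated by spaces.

21 7 20 12

Insert 21: tree is empty, so 21 becomes the root.
Insert 24: 24 > 21 → go right. Place as right child of 21.
Insert 7: 7 < 21 → go left. Place as left child of 21.
Insert 22: 22 > 21 → go right; 22 < 24 → go left. Place as left child of 24.
Insert 20: 20 < 21 → go left; 20 > 7 → go right. Place as right child of 7.
Insert 12: 12 < 21 → go left; 12 > 7 → go right; 12 < 20 → go left. Place as left child of 20.
Insert 27: 27 > 21 → go right; 27 > 24 → go right. Place as right child of 24.
Insert 6: 6 < 21 → go left; 6 < 7 → go left. Place as left child of 7.
Insert 11: 11 < 21 → go left; 11 > 7 → go right; 11 < 20 → go left; 11 < 12 → go left. Place as left child of 12.
Insert 30: 30 > 21 → go right; 30 > 24 → go right; 30 > 27 → go right. Place as right child of 27.
Insert 23: 23 > 21 → go right; 23 < 24 → go left; 23 > 22 → go right. Place as right child of 22.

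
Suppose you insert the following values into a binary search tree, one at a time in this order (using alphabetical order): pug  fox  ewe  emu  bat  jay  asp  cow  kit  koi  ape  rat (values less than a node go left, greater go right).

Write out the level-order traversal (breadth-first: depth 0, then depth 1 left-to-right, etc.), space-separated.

Insert pug: tree is empty, so pug becomes the root.
Insert fox: fox < pug → go left. Place as left child of pug.
Insert ewe: ewe < pug → go left; ewe < fox → go left. Place as left child of fox.
Insert emu: emu < pug → go left; emu < fox → go left; emu < ewe → go left. Place as left child of ewe.
Insert bat: bat < pug → go left; bat < fox → go left; bat < ewe → go left; bat < emu → go left. Place as left child of emu.
Insert jay: jay < pug → go left; jay > fox → go right. Place as right child of fox.
Insert asp: asp < pug → go left; asp < fox → go left; asp < ewe → go left; asp < emu → go left; asp < bat → go left. Place as left child of bat.
Insert cow: cow < pug → go left; cow < fox → go left; cow < ewe → go left; cow < emu → go left; cow > bat → go right. Place as right child of bat.
Insert kit: kit < pug → go left; kit > fox → go right; kit > jay → go right. Place as right child of jay.
Insert koi: koi < pug → go left; koi > fox → go right; koi > jay → go right; koi > kit → go right. Place as right child of kit.
Insert ape: ape < pug → go left; ape < fox → go left; ape < ewe → go left; ape < emu → go left; ape < bat → go left; ape < asp → go left. Place as left child of asp.
Insert rat: rat > pug → go right. Place as right child of pug.

pug fox rat ewe jay emu kit bat koi asp cow ape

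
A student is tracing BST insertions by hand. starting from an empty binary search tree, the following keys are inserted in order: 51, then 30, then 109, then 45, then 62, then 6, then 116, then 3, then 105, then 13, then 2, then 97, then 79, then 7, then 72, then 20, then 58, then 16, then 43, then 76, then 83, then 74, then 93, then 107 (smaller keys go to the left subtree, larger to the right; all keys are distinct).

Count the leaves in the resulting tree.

9

51: root
30: left child of 51 (depth 1)
109: right child of 51 (depth 1)
45: right child of 30 (depth 2)
62: left child of 109 (depth 2)
6: left child of 30 (depth 2)
116: right child of 109 (depth 2)
3: left child of 6 (depth 3)
105: right child of 62 (depth 3)
13: right child of 6 (depth 3)
2: left child of 3 (depth 4)
97: left child of 105 (depth 4)
79: left child of 97 (depth 5)
7: left child of 13 (depth 4)
72: left child of 79 (depth 6)
20: right child of 13 (depth 4)
58: left child of 62 (depth 3)
16: left child of 20 (depth 5)
43: left child of 45 (depth 3)
76: right child of 72 (depth 7)
83: right child of 79 (depth 6)
74: left child of 76 (depth 8)
93: right child of 83 (depth 7)
107: right child of 105 (depth 4)

Leaves: 2, 7, 16, 43, 58, 74, 93, 107, 116 — 9 in total.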